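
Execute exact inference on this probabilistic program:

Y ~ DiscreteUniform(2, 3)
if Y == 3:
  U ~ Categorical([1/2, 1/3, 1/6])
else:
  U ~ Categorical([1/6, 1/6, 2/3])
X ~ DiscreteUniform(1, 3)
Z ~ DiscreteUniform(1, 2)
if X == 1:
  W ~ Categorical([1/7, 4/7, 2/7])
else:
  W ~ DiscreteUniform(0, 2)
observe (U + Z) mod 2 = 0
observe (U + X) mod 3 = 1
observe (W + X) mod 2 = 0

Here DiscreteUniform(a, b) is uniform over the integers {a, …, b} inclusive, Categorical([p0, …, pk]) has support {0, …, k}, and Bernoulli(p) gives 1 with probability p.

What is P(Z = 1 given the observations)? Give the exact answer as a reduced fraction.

P(Z = 1 | obs) = 21/139

Enumerate traces; 8 have nonzero weight after conditioning:
  (Y=2, U=0, X=1, Z=2, W=1) weight 1/126
  (Y=2, U=1, X=3, Z=1, W=1) weight 1/216
  (Y=2, U=2, X=2, Z=2, W=0) weight 1/54
  (Y=2, U=2, X=2, Z=2, W=2) weight 1/54
  (Y=3, U=0, X=1, Z=2, W=1) weight 1/42
  (Y=3, U=1, X=3, Z=1, W=1) weight 1/108
  (Y=3, U=2, X=2, Z=2, W=0) weight 1/216
  (Y=3, U=2, X=2, Z=2, W=2) weight 1/216
Group by Z:
  weight(Z=1) = 1/72
  weight(Z=2) = 59/756
Total weight = 1/72 + 59/756 = 139/1512
P(Z=1 | obs) = 1/72 / 139/1512 = 21/139
P(Z=2 | obs) = 59/756 / 139/1512 = 118/139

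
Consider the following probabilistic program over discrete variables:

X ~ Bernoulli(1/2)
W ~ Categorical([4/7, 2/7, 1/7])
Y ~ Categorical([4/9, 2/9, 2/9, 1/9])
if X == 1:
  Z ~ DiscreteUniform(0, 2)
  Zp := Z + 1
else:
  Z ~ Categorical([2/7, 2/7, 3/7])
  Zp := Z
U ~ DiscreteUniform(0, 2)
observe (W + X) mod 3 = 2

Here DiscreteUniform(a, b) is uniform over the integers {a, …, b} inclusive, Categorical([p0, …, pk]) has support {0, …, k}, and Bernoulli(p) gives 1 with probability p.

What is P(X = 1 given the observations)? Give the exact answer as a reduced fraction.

P(X = 1 | obs) = 2/3

Enumerate traces; 72 have nonzero weight after conditioning:
  (X=0, W=2, Y=0, Z=0, U=0) weight 4/1323
  (X=0, W=2, Y=0, Z=0, U=1) weight 4/1323
  (X=0, W=2, Y=0, Z=0, U=2) weight 4/1323
  (X=0, W=2, Y=0, Z=1, U=0) weight 4/1323
  (X=0, W=2, Y=0, Z=1, U=1) weight 4/1323
  (X=0, W=2, Y=0, Z=1, U=2) weight 4/1323
  (X=0, W=2, Y=0, Z=2, U=0) weight 2/441
  (X=0, W=2, Y=0, Z=2, U=1) weight 2/441
  (X=1, W=1, Y=0, Z=0, U=0) weight 4/567
  … 63 more
Group by X:
  weight(X=0) = 1/14
  weight(X=1) = 1/7
Total weight = 1/14 + 1/7 = 3/14
P(X=0 | obs) = 1/14 / 3/14 = 1/3
P(X=1 | obs) = 1/7 / 3/14 = 2/3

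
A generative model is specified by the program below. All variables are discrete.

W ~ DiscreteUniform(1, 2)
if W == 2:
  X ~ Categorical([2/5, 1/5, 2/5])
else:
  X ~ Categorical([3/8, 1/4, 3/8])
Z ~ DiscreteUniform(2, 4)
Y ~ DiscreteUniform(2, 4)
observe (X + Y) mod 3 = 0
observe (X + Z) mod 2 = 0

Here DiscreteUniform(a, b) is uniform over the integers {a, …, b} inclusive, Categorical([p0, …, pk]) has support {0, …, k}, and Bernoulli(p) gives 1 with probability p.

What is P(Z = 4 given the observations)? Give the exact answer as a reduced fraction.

Enumerate traces; 10 have nonzero weight after conditioning:
  (W=1, X=0, Z=2, Y=3) weight 1/48
  (W=1, X=0, Z=4, Y=3) weight 1/48
  (W=1, X=1, Z=3, Y=2) weight 1/72
  (W=1, X=2, Z=2, Y=4) weight 1/48
  (W=1, X=2, Z=4, Y=4) weight 1/48
  (W=2, X=0, Z=2, Y=3) weight 1/45
  (W=2, X=0, Z=4, Y=3) weight 1/45
  (W=2, X=1, Z=3, Y=2) weight 1/90
  … 2 more
Group by Z:
  weight(Z=2) = 31/360
  weight(Z=3) = 1/40
  weight(Z=4) = 31/360
Total weight = 31/360 + 1/40 + 31/360 = 71/360
P(Z=2 | obs) = 31/360 / 71/360 = 31/71
P(Z=3 | obs) = 1/40 / 71/360 = 9/71
P(Z=4 | obs) = 31/360 / 71/360 = 31/71

P(Z = 4 | obs) = 31/71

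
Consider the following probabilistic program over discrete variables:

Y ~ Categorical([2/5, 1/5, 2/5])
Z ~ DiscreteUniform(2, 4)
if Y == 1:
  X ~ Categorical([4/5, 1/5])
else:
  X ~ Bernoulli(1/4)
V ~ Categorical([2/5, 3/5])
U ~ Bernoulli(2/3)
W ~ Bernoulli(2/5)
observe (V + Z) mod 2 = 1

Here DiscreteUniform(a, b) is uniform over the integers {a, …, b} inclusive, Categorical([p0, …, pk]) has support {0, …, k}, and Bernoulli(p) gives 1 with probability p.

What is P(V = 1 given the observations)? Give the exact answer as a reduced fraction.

P(V = 1 | obs) = 3/4

Enumerate traces; 72 have nonzero weight after conditioning:
  (Y=0, Z=2, X=0, V=1, U=0, W=0) weight 3/250
  (Y=0, Z=2, X=0, V=1, U=0, W=1) weight 1/125
  (Y=0, Z=2, X=0, V=1, U=1, W=0) weight 3/125
  (Y=0, Z=2, X=0, V=1, U=1, W=1) weight 2/125
  (Y=0, Z=2, X=1, V=1, U=0, W=0) weight 1/250
  (Y=0, Z=2, X=1, V=1, U=0, W=1) weight 1/375
  (Y=0, Z=2, X=1, V=1, U=1, W=0) weight 1/125
  (Y=0, Z=2, X=1, V=1, U=1, W=1) weight 2/375
  (Y=0, Z=3, X=0, V=0, U=0, W=0) weight 1/125
  … 63 more
Group by V:
  weight(V=0) = 2/15
  weight(V=1) = 2/5
Total weight = 2/15 + 2/5 = 8/15
P(V=0 | obs) = 2/15 / 8/15 = 1/4
P(V=1 | obs) = 2/5 / 8/15 = 3/4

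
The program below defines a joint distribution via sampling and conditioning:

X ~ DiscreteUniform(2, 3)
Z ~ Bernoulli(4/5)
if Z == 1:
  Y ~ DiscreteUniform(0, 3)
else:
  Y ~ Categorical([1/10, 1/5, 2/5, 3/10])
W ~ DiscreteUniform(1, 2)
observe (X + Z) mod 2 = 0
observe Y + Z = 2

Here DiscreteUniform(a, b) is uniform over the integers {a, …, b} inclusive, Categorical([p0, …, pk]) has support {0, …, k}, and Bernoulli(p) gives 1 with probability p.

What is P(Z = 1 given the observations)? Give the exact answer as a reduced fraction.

Enumerate traces; 4 have nonzero weight after conditioning:
  (X=2, Z=0, Y=2, W=1) weight 1/50
  (X=2, Z=0, Y=2, W=2) weight 1/50
  (X=3, Z=1, Y=1, W=1) weight 1/20
  (X=3, Z=1, Y=1, W=2) weight 1/20
Group by Z:
  weight(Z=0) = 1/25
  weight(Z=1) = 1/10
Total weight = 1/25 + 1/10 = 7/50
P(Z=0 | obs) = 1/25 / 7/50 = 2/7
P(Z=1 | obs) = 1/10 / 7/50 = 5/7

P(Z = 1 | obs) = 5/7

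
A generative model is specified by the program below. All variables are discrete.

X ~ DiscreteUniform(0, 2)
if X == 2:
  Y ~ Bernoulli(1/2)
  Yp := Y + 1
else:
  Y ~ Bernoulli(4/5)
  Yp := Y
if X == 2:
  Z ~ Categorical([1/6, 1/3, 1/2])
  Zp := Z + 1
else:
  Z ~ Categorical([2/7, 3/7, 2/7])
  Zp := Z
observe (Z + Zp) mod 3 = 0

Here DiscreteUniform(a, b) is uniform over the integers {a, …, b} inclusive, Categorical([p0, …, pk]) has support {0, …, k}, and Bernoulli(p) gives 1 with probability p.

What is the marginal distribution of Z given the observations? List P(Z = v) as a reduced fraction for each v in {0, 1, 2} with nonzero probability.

P(Z=0) = 12/19, P(Z=1) = 7/19

Enumerate traces; 6 have nonzero weight after conditioning:
  (X=0, Y=0, Z=0) weight 2/105
  (X=0, Y=1, Z=0) weight 8/105
  (X=1, Y=0, Z=0) weight 2/105
  (X=1, Y=1, Z=0) weight 8/105
  (X=2, Y=0, Z=1) weight 1/18
  (X=2, Y=1, Z=1) weight 1/18
Group by Z:
  weight(Z=0) = 4/21
  weight(Z=1) = 1/9
Total weight = 4/21 + 1/9 = 19/63
P(Z=0 | obs) = 4/21 / 19/63 = 12/19
P(Z=1 | obs) = 1/9 / 19/63 = 7/19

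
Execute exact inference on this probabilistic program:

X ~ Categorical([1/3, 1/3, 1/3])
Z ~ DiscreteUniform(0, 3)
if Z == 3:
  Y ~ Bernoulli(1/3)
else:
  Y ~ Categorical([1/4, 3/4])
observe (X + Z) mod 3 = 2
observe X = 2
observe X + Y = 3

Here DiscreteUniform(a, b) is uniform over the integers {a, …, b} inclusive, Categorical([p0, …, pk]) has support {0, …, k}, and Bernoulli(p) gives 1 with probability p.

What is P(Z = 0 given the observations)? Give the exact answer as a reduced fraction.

Enumerate traces; 2 have nonzero weight after conditioning:
  (X=2, Z=0, Y=1) weight 1/16
  (X=2, Z=3, Y=1) weight 1/36
Group by Z:
  weight(Z=0) = 1/16
  weight(Z=3) = 1/36
Total weight = 1/16 + 1/36 = 13/144
P(Z=0 | obs) = 1/16 / 13/144 = 9/13
P(Z=3 | obs) = 1/36 / 13/144 = 4/13

P(Z = 0 | obs) = 9/13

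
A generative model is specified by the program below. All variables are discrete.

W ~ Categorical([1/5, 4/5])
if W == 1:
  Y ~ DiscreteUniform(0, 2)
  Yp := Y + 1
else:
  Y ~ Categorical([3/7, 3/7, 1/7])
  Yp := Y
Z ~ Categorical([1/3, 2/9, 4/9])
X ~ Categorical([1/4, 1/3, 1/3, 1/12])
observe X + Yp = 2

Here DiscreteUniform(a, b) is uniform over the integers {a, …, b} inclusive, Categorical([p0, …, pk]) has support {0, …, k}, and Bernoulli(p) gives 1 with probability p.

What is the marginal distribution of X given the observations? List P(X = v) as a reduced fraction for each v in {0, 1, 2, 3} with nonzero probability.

P(X=0) = 93/277, P(X=1) = 148/277, P(X=2) = 36/277

Enumerate traces; 15 have nonzero weight after conditioning:
  (W=0, Y=0, Z=0, X=2) weight 1/105
  (W=0, Y=0, Z=1, X=2) weight 2/315
  (W=0, Y=0, Z=2, X=2) weight 4/315
  (W=0, Y=1, Z=0, X=1) weight 1/105
  (W=0, Y=1, Z=1, X=1) weight 2/315
  (W=0, Y=1, Z=2, X=1) weight 4/315
  (W=0, Y=2, Z=0, X=0) weight 1/420
  (W=0, Y=2, Z=1, X=0) weight 1/630
  … 7 more
Group by X:
  weight(X=0) = 31/420
  weight(X=1) = 37/315
  weight(X=2) = 1/35
Total weight = 31/420 + 37/315 + 1/35 = 277/1260
P(X=0 | obs) = 31/420 / 277/1260 = 93/277
P(X=1 | obs) = 37/315 / 277/1260 = 148/277
P(X=2 | obs) = 1/35 / 277/1260 = 36/277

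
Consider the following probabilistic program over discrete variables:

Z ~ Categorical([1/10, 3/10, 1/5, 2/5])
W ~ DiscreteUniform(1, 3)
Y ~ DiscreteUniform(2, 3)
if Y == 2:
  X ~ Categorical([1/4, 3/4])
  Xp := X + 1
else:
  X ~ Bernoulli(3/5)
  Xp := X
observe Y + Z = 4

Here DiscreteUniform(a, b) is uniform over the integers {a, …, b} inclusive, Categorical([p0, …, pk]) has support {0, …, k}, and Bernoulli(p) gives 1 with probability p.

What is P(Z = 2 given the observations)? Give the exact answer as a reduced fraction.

P(Z = 2 | obs) = 2/5

Enumerate traces; 12 have nonzero weight after conditioning:
  (Z=1, W=1, Y=3, X=0) weight 1/50
  (Z=1, W=1, Y=3, X=1) weight 3/100
  (Z=1, W=2, Y=3, X=0) weight 1/50
  (Z=1, W=2, Y=3, X=1) weight 3/100
  (Z=1, W=3, Y=3, X=0) weight 1/50
  (Z=1, W=3, Y=3, X=1) weight 3/100
  (Z=2, W=1, Y=2, X=0) weight 1/120
  (Z=2, W=1, Y=2, X=1) weight 1/40
  … 4 more
Group by Z:
  weight(Z=1) = 3/20
  weight(Z=2) = 1/10
Total weight = 3/20 + 1/10 = 1/4
P(Z=1 | obs) = 3/20 / 1/4 = 3/5
P(Z=2 | obs) = 1/10 / 1/4 = 2/5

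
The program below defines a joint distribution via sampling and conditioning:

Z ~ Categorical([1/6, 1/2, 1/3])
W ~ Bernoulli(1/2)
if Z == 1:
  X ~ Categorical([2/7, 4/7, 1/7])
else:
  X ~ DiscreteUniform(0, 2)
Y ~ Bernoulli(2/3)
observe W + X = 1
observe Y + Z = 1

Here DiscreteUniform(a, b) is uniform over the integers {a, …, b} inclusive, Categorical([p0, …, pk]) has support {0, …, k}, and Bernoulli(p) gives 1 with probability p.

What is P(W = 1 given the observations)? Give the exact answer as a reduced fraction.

Enumerate traces; 4 have nonzero weight after conditioning:
  (Z=0, W=0, X=1, Y=1) weight 1/54
  (Z=0, W=1, X=0, Y=1) weight 1/54
  (Z=1, W=0, X=1, Y=0) weight 1/21
  (Z=1, W=1, X=0, Y=0) weight 1/42
Group by W:
  weight(W=0) = 25/378
  weight(W=1) = 8/189
Total weight = 25/378 + 8/189 = 41/378
P(W=0 | obs) = 25/378 / 41/378 = 25/41
P(W=1 | obs) = 8/189 / 41/378 = 16/41

P(W = 1 | obs) = 16/41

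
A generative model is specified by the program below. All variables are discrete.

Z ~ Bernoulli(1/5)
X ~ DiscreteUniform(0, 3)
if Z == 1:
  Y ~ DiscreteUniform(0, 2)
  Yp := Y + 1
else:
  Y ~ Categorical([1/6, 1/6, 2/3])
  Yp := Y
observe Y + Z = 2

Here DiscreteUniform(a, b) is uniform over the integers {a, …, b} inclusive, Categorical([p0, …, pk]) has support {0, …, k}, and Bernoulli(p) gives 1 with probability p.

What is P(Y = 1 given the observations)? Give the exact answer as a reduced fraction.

P(Y = 1 | obs) = 1/9

Enumerate traces; 8 have nonzero weight after conditioning:
  (Z=0, X=0, Y=2) weight 2/15
  (Z=0, X=1, Y=2) weight 2/15
  (Z=0, X=2, Y=2) weight 2/15
  (Z=0, X=3, Y=2) weight 2/15
  (Z=1, X=0, Y=1) weight 1/60
  (Z=1, X=1, Y=1) weight 1/60
  (Z=1, X=2, Y=1) weight 1/60
  (Z=1, X=3, Y=1) weight 1/60
Group by Y:
  weight(Y=1) = 1/15
  weight(Y=2) = 8/15
Total weight = 1/15 + 8/15 = 3/5
P(Y=1 | obs) = 1/15 / 3/5 = 1/9
P(Y=2 | obs) = 8/15 / 3/5 = 8/9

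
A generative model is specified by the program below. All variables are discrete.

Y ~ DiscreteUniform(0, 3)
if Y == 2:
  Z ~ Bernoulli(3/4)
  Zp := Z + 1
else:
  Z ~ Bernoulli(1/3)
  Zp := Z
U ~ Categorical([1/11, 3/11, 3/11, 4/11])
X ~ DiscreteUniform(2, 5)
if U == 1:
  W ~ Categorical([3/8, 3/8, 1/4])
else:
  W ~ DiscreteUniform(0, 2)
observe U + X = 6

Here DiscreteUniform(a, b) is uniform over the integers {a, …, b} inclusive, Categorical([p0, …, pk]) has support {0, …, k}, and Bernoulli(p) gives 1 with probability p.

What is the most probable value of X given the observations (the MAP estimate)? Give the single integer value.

Enumerate traces; 72 have nonzero weight after conditioning:
  (Y=0, Z=0, U=1, X=5, W=0) weight 3/704
  (Y=0, Z=0, U=1, X=5, W=1) weight 3/704
  (Y=0, Z=0, U=1, X=5, W=2) weight 1/352
  (Y=0, Z=0, U=2, X=4, W=0) weight 1/264
  (Y=0, Z=0, U=2, X=4, W=1) weight 1/264
  (Y=0, Z=0, U=2, X=4, W=2) weight 1/264
  (Y=0, Z=0, U=3, X=3, W=0) weight 1/198
  (Y=0, Z=0, U=3, X=3, W=1) weight 1/198
  … 64 more
Group by X:
  weight(X=3) = 1/11
  weight(X=4) = 3/44
  weight(X=5) = 3/44
Total weight = 1/11 + 3/44 + 3/44 = 5/22
P(X=3 | obs) = 1/11 / 5/22 = 2/5
P(X=4 | obs) = 3/44 / 5/22 = 3/10
P(X=5 | obs) = 3/44 / 5/22 = 3/10
argmax = 3

argmax_v P(X = v | obs) = 3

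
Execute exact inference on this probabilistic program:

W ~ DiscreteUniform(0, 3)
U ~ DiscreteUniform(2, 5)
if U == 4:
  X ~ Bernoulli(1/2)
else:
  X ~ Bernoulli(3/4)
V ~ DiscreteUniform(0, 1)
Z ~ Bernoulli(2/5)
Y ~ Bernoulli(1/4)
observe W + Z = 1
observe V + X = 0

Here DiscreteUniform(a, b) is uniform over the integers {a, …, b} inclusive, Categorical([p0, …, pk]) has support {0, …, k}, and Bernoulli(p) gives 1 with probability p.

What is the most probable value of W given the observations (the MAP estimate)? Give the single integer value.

Enumerate traces; 16 have nonzero weight after conditioning:
  (W=0, U=2, X=0, V=0, Z=1, Y=0) weight 3/1280
  (W=0, U=2, X=0, V=0, Z=1, Y=1) weight 1/1280
  (W=0, U=3, X=0, V=0, Z=1, Y=0) weight 3/1280
  (W=0, U=3, X=0, V=0, Z=1, Y=1) weight 1/1280
  (W=0, U=4, X=0, V=0, Z=1, Y=0) weight 3/640
  (W=0, U=4, X=0, V=0, Z=1, Y=1) weight 1/640
  (W=0, U=5, X=0, V=0, Z=1, Y=0) weight 3/1280
  (W=0, U=5, X=0, V=0, Z=1, Y=1) weight 1/1280
  (W=1, U=2, X=0, V=0, Z=0, Y=0) weight 9/2560
  … 7 more
Group by W:
  weight(W=0) = 1/64
  weight(W=1) = 3/128
Total weight = 1/64 + 3/128 = 5/128
P(W=0 | obs) = 1/64 / 5/128 = 2/5
P(W=1 | obs) = 3/128 / 5/128 = 3/5
argmax = 1

argmax_v P(W = v | obs) = 1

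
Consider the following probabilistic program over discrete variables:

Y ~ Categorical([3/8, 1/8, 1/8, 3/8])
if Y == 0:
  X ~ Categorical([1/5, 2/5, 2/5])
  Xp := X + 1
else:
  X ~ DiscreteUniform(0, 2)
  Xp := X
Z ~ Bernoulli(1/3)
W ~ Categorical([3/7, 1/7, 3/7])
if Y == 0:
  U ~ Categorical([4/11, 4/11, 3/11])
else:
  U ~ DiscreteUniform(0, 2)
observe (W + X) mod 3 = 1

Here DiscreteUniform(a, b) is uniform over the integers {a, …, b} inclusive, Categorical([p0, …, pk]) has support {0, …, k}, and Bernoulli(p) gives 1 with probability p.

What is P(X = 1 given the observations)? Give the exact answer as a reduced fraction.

Enumerate traces; 72 have nonzero weight after conditioning:
  (Y=0, X=0, Z=0, W=1, U=0) weight 1/385
  (Y=0, X=0, Z=0, W=1, U=1) weight 1/385
  (Y=0, X=0, Z=0, W=1, U=2) weight 3/1540
  (Y=0, X=0, Z=1, W=1, U=0) weight 1/770
  (Y=0, X=0, Z=1, W=1, U=1) weight 1/770
  (Y=0, X=0, Z=1, W=1, U=2) weight 3/3080
  (Y=0, X=1, Z=0, W=0, U=0) weight 6/385
  (Y=0, X=1, Z=0, W=0, U=1) weight 6/385
  (Y=0, X=2, Z=0, W=2, U=0) weight 6/385
  … 63 more
Group by X:
  weight(X=0) = 17/420
  weight(X=1) = 43/280
  weight(X=2) = 43/280
Total weight = 17/420 + 43/280 + 43/280 = 73/210
P(X=0 | obs) = 17/420 / 73/210 = 17/146
P(X=1 | obs) = 43/280 / 73/210 = 129/292
P(X=2 | obs) = 43/280 / 73/210 = 129/292

P(X = 1 | obs) = 129/292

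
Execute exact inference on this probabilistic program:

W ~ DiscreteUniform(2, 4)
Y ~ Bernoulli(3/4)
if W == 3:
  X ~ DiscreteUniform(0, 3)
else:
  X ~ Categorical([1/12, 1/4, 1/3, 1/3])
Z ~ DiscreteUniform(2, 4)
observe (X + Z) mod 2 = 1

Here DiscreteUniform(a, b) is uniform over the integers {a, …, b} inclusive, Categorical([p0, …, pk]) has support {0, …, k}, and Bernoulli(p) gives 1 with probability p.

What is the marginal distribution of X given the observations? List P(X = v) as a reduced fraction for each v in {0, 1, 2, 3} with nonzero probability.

Enumerate traces; 36 have nonzero weight after conditioning:
  (W=2, Y=0, X=0, Z=3) weight 1/432
  (W=2, Y=0, X=1, Z=2) weight 1/144
  (W=2, Y=0, X=1, Z=4) weight 1/144
  (W=2, Y=0, X=2, Z=3) weight 1/108
  (W=2, Y=0, X=3, Z=2) weight 1/108
  (W=2, Y=0, X=3, Z=4) weight 1/108
  (W=2, Y=1, X=0, Z=3) weight 1/144
  (W=2, Y=1, X=1, Z=2) weight 1/48
  … 28 more
Group by X:
  weight(X=0) = 5/108
  weight(X=1) = 1/6
  weight(X=2) = 11/108
  weight(X=3) = 11/54
Total weight = 5/108 + 1/6 + 11/108 + 11/54 = 14/27
P(X=0 | obs) = 5/108 / 14/27 = 5/56
P(X=1 | obs) = 1/6 / 14/27 = 9/28
P(X=2 | obs) = 11/108 / 14/27 = 11/56
P(X=3 | obs) = 11/54 / 14/27 = 11/28

P(X=0) = 5/56, P(X=1) = 9/28, P(X=2) = 11/56, P(X=3) = 11/28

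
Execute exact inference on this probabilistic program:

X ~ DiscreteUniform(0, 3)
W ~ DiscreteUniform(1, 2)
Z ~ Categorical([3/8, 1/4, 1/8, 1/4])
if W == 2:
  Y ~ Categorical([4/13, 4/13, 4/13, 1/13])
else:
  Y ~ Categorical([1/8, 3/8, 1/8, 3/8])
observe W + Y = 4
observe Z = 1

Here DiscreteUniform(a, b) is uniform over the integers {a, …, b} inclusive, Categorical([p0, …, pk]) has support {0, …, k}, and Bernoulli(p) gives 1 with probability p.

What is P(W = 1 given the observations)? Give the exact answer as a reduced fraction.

Enumerate traces; 8 have nonzero weight after conditioning:
  (X=0, W=1, Z=1, Y=3) weight 3/256
  (X=0, W=2, Z=1, Y=2) weight 1/104
  (X=1, W=1, Z=1, Y=3) weight 3/256
  (X=1, W=2, Z=1, Y=2) weight 1/104
  (X=2, W=1, Z=1, Y=3) weight 3/256
  (X=2, W=2, Z=1, Y=2) weight 1/104
  (X=3, W=1, Z=1, Y=3) weight 3/256
  (X=3, W=2, Z=1, Y=2) weight 1/104
Group by W:
  weight(W=1) = 3/64
  weight(W=2) = 1/26
Total weight = 3/64 + 1/26 = 71/832
P(W=1 | obs) = 3/64 / 71/832 = 39/71
P(W=2 | obs) = 1/26 / 71/832 = 32/71

P(W = 1 | obs) = 39/71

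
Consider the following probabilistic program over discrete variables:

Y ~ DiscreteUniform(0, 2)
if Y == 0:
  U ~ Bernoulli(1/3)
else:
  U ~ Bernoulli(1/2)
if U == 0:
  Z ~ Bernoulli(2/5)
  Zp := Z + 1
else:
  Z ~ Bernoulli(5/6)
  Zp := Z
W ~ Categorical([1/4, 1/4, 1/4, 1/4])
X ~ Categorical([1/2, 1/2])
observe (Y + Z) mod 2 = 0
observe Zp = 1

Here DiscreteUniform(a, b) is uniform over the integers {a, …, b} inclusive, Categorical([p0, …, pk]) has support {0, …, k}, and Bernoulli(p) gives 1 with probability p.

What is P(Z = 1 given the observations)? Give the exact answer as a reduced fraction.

P(Z = 1 | obs) = 25/67

Enumerate traces; 24 have nonzero weight after conditioning:
  (Y=0, U=0, Z=0, W=0, X=0) weight 1/60
  (Y=0, U=0, Z=0, W=0, X=1) weight 1/60
  (Y=0, U=0, Z=0, W=1, X=0) weight 1/60
  (Y=0, U=0, Z=0, W=1, X=1) weight 1/60
  (Y=0, U=0, Z=0, W=2, X=0) weight 1/60
  (Y=0, U=0, Z=0, W=2, X=1) weight 1/60
  (Y=0, U=0, Z=0, W=3, X=0) weight 1/60
  (Y=0, U=0, Z=0, W=3, X=1) weight 1/60
  (Y=1, U=1, Z=1, W=0, X=0) weight 5/288
  … 15 more
Group by Z:
  weight(Z=0) = 7/30
  weight(Z=1) = 5/36
Total weight = 7/30 + 5/36 = 67/180
P(Z=0 | obs) = 7/30 / 67/180 = 42/67
P(Z=1 | obs) = 5/36 / 67/180 = 25/67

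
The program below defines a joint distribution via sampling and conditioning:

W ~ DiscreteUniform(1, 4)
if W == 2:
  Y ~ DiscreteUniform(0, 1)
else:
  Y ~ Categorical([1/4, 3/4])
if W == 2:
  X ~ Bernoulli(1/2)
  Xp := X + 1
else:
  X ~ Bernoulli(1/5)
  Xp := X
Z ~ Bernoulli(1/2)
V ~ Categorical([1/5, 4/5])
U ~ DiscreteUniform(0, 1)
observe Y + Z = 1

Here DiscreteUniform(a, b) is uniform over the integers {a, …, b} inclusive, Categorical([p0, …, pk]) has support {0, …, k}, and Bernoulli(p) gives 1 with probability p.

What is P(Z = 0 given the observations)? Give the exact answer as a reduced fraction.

Enumerate traces; 64 have nonzero weight after conditioning:
  (W=1, Y=0, X=0, Z=1, V=0, U=0) weight 1/400
  (W=1, Y=0, X=0, Z=1, V=0, U=1) weight 1/400
  (W=1, Y=0, X=0, Z=1, V=1, U=0) weight 1/100
  (W=1, Y=0, X=0, Z=1, V=1, U=1) weight 1/100
  (W=1, Y=0, X=1, Z=1, V=0, U=0) weight 1/1600
  (W=1, Y=0, X=1, Z=1, V=0, U=1) weight 1/1600
  (W=1, Y=0, X=1, Z=1, V=1, U=0) weight 1/400
  (W=1, Y=0, X=1, Z=1, V=1, U=1) weight 1/400
  (W=1, Y=1, X=0, Z=0, V=0, U=0) weight 3/400
  … 55 more
Group by Z:
  weight(Z=0) = 11/32
  weight(Z=1) = 5/32
Total weight = 11/32 + 5/32 = 1/2
P(Z=0 | obs) = 11/32 / 1/2 = 11/16
P(Z=1 | obs) = 5/32 / 1/2 = 5/16

P(Z = 0 | obs) = 11/16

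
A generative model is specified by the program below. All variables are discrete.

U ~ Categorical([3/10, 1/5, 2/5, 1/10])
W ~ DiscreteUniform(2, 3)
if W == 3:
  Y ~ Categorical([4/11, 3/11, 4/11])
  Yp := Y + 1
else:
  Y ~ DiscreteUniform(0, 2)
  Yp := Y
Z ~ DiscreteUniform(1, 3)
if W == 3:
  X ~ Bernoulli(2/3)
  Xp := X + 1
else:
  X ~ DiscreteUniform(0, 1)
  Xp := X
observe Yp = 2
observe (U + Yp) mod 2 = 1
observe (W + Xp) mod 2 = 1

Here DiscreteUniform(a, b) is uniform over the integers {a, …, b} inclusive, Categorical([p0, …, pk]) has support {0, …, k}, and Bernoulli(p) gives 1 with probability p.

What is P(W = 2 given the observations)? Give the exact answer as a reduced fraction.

P(W = 2 | obs) = 11/23

Enumerate traces; 12 have nonzero weight after conditioning:
  (U=1, W=2, Y=2, Z=1, X=1) weight 1/180
  (U=1, W=2, Y=2, Z=2, X=1) weight 1/180
  (U=1, W=2, Y=2, Z=3, X=1) weight 1/180
  (U=1, W=3, Y=1, Z=1, X=1) weight 1/165
  (U=1, W=3, Y=1, Z=2, X=1) weight 1/165
  (U=1, W=3, Y=1, Z=3, X=1) weight 1/165
  (U=3, W=2, Y=2, Z=1, X=1) weight 1/360
  (U=3, W=2, Y=2, Z=2, X=1) weight 1/360
  … 4 more
Group by W:
  weight(W=2) = 1/40
  weight(W=3) = 3/110
Total weight = 1/40 + 3/110 = 23/440
P(W=2 | obs) = 1/40 / 23/440 = 11/23
P(W=3 | obs) = 3/110 / 23/440 = 12/23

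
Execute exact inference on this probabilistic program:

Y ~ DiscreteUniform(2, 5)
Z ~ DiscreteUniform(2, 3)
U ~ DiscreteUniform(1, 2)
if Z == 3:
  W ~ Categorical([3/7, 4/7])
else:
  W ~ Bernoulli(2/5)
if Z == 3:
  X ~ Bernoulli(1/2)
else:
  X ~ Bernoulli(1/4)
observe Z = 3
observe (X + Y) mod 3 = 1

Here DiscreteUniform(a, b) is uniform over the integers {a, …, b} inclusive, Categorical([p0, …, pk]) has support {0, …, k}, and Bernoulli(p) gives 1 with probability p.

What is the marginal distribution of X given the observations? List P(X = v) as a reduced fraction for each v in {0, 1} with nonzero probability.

Enumerate traces; 8 have nonzero weight after conditioning:
  (Y=3, Z=3, U=1, W=0, X=1) weight 3/224
  (Y=3, Z=3, U=1, W=1, X=1) weight 1/56
  (Y=3, Z=3, U=2, W=0, X=1) weight 3/224
  (Y=3, Z=3, U=2, W=1, X=1) weight 1/56
  (Y=4, Z=3, U=1, W=0, X=0) weight 3/224
  (Y=4, Z=3, U=1, W=1, X=0) weight 1/56
  (Y=4, Z=3, U=2, W=0, X=0) weight 3/224
  (Y=4, Z=3, U=2, W=1, X=0) weight 1/56
Group by X:
  weight(X=0) = 1/16
  weight(X=1) = 1/16
Total weight = 1/16 + 1/16 = 1/8
P(X=0 | obs) = 1/16 / 1/8 = 1/2
P(X=1 | obs) = 1/16 / 1/8 = 1/2

P(X=0) = 1/2, P(X=1) = 1/2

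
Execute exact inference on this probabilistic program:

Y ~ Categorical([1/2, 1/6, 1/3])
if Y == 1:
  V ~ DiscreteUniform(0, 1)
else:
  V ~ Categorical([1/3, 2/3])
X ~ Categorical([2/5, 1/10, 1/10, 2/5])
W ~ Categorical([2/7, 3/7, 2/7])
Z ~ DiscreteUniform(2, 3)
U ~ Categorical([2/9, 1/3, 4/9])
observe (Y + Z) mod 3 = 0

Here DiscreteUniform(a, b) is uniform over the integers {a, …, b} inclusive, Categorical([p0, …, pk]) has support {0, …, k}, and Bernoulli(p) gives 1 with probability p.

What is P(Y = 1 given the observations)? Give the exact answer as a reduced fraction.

Enumerate traces; 144 have nonzero weight after conditioning:
  (Y=0, V=0, X=0, W=0, Z=3, U=0) weight 2/945
  (Y=0, V=0, X=0, W=0, Z=3, U=1) weight 1/315
  (Y=0, V=0, X=0, W=0, Z=3, U=2) weight 4/945
  (Y=0, V=0, X=0, W=1, Z=3, U=0) weight 1/315
  (Y=0, V=0, X=0, W=1, Z=3, U=1) weight 1/210
  (Y=0, V=0, X=0, W=1, Z=3, U=2) weight 2/315
  (Y=0, V=0, X=0, W=2, Z=3, U=0) weight 2/945
  (Y=0, V=0, X=0, W=2, Z=3, U=1) weight 1/315
  (Y=1, V=0, X=0, W=0, Z=2, U=0) weight 1/945
  … 135 more
Group by Y:
  weight(Y=0) = 1/4
  weight(Y=1) = 1/12
Total weight = 1/4 + 1/12 = 1/3
P(Y=0 | obs) = 1/4 / 1/3 = 3/4
P(Y=1 | obs) = 1/12 / 1/3 = 1/4

P(Y = 1 | obs) = 1/4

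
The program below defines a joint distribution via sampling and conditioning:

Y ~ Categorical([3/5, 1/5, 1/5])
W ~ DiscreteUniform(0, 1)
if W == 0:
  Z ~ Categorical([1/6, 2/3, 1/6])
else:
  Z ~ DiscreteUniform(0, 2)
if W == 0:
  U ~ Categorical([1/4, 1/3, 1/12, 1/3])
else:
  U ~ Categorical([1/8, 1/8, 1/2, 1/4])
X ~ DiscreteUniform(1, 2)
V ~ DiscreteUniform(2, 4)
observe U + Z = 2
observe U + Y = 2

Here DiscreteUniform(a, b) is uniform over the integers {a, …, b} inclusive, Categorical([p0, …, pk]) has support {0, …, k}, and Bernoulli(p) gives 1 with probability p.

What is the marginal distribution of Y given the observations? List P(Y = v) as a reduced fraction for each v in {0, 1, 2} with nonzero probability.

Enumerate traces; 36 have nonzero weight after conditioning:
  (Y=0, W=0, Z=0, U=2, X=1, V=2) weight 1/1440
  (Y=0, W=0, Z=0, U=2, X=1, V=3) weight 1/1440
  (Y=0, W=0, Z=0, U=2, X=1, V=4) weight 1/1440
  (Y=0, W=0, Z=0, U=2, X=2, V=2) weight 1/1440
  (Y=0, W=0, Z=0, U=2, X=2, V=3) weight 1/1440
  (Y=0, W=0, Z=0, U=2, X=2, V=4) weight 1/1440
  (Y=0, W=1, Z=0, U=2, X=1, V=2) weight 1/120
  (Y=0, W=1, Z=0, U=2, X=1, V=3) weight 1/120
  (Y=1, W=0, Z=1, U=1, X=1, V=2) weight 1/270
  (Y=2, W=0, Z=2, U=0, X=1, V=2) weight 1/1440
  … 26 more
Group by Y:
  weight(Y=0) = 13/240
  weight(Y=1) = 19/720
  weight(Y=2) = 1/120
Total weight = 13/240 + 19/720 + 1/120 = 4/45
P(Y=0 | obs) = 13/240 / 4/45 = 39/64
P(Y=1 | obs) = 19/720 / 4/45 = 19/64
P(Y=2 | obs) = 1/120 / 4/45 = 3/32

P(Y=0) = 39/64, P(Y=1) = 19/64, P(Y=2) = 3/32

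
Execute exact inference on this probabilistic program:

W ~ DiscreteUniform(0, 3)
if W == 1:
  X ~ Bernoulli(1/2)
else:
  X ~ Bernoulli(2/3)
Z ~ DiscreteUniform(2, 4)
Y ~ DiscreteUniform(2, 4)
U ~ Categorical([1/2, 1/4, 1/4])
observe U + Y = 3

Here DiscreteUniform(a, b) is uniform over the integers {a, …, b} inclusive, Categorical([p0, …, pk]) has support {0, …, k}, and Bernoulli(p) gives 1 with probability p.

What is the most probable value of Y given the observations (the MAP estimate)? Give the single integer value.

Enumerate traces; 48 have nonzero weight after conditioning:
  (W=0, X=0, Z=2, Y=2, U=1) weight 1/432
  (W=0, X=0, Z=2, Y=3, U=0) weight 1/216
  (W=0, X=0, Z=3, Y=2, U=1) weight 1/432
  (W=0, X=0, Z=3, Y=3, U=0) weight 1/216
  (W=0, X=0, Z=4, Y=2, U=1) weight 1/432
  (W=0, X=0, Z=4, Y=3, U=0) weight 1/216
  (W=0, X=1, Z=2, Y=2, U=1) weight 1/216
  (W=0, X=1, Z=2, Y=3, U=0) weight 1/108
  … 40 more
Group by Y:
  weight(Y=2) = 1/12
  weight(Y=3) = 1/6
Total weight = 1/12 + 1/6 = 1/4
P(Y=2 | obs) = 1/12 / 1/4 = 1/3
P(Y=3 | obs) = 1/6 / 1/4 = 2/3
argmax = 3

argmax_v P(Y = v | obs) = 3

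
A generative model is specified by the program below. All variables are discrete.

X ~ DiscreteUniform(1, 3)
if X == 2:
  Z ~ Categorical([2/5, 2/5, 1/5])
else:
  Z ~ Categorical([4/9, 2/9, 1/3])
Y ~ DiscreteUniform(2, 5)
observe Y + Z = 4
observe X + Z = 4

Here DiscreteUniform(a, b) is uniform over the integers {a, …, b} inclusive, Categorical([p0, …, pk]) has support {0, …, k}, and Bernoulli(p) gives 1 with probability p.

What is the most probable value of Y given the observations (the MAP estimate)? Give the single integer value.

argmax_v P(Y = v | obs) = 3

Enumerate traces; 2 have nonzero weight after conditioning:
  (X=2, Z=2, Y=2) weight 1/60
  (X=3, Z=1, Y=3) weight 1/54
Group by Y:
  weight(Y=2) = 1/60
  weight(Y=3) = 1/54
Total weight = 1/60 + 1/54 = 19/540
P(Y=2 | obs) = 1/60 / 19/540 = 9/19
P(Y=3 | obs) = 1/54 / 19/540 = 10/19
argmax = 3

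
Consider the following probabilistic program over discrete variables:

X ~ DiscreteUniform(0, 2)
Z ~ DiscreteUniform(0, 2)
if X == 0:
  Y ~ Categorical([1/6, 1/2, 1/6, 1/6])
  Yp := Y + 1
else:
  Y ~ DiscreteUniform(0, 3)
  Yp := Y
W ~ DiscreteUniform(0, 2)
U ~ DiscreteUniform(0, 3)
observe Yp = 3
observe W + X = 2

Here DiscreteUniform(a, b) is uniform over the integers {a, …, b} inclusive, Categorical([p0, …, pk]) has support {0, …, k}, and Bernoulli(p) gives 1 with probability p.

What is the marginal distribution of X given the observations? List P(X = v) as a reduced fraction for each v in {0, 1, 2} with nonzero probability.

P(X=0) = 1/4, P(X=1) = 3/8, P(X=2) = 3/8

Enumerate traces; 36 have nonzero weight after conditioning:
  (X=0, Z=0, Y=2, W=2, U=0) weight 1/648
  (X=0, Z=0, Y=2, W=2, U=1) weight 1/648
  (X=0, Z=0, Y=2, W=2, U=2) weight 1/648
  (X=0, Z=0, Y=2, W=2, U=3) weight 1/648
  (X=0, Z=1, Y=2, W=2, U=0) weight 1/648
  (X=0, Z=1, Y=2, W=2, U=1) weight 1/648
  (X=0, Z=1, Y=2, W=2, U=2) weight 1/648
  (X=0, Z=1, Y=2, W=2, U=3) weight 1/648
  (X=1, Z=0, Y=3, W=1, U=0) weight 1/432
  (X=2, Z=0, Y=3, W=0, U=0) weight 1/432
  … 26 more
Group by X:
  weight(X=0) = 1/54
  weight(X=1) = 1/36
  weight(X=2) = 1/36
Total weight = 1/54 + 1/36 + 1/36 = 2/27
P(X=0 | obs) = 1/54 / 2/27 = 1/4
P(X=1 | obs) = 1/36 / 2/27 = 3/8
P(X=2 | obs) = 1/36 / 2/27 = 3/8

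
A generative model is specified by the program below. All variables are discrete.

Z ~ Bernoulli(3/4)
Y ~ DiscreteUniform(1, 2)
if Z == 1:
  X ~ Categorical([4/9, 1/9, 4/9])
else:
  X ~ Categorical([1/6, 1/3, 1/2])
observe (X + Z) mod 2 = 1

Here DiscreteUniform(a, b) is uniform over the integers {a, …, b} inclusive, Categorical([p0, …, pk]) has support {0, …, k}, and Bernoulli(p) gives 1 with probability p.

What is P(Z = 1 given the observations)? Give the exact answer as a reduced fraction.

P(Z = 1 | obs) = 8/9

Enumerate traces; 6 have nonzero weight after conditioning:
  (Z=0, Y=1, X=1) weight 1/24
  (Z=0, Y=2, X=1) weight 1/24
  (Z=1, Y=1, X=0) weight 1/6
  (Z=1, Y=1, X=2) weight 1/6
  (Z=1, Y=2, X=0) weight 1/6
  (Z=1, Y=2, X=2) weight 1/6
Group by Z:
  weight(Z=0) = 1/12
  weight(Z=1) = 2/3
Total weight = 1/12 + 2/3 = 3/4
P(Z=0 | obs) = 1/12 / 3/4 = 1/9
P(Z=1 | obs) = 2/3 / 3/4 = 8/9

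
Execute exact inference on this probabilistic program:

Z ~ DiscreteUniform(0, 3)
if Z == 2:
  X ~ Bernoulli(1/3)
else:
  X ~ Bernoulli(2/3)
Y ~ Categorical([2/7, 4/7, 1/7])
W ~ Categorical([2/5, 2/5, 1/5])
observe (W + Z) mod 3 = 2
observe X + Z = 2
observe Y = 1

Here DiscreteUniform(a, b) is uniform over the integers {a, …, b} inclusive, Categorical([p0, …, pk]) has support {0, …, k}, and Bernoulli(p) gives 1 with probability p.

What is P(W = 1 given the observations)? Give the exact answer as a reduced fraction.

Enumerate traces; 2 have nonzero weight after conditioning:
  (Z=1, X=1, Y=1, W=1) weight 4/105
  (Z=2, X=0, Y=1, W=0) weight 4/105
Group by W:
  weight(W=0) = 4/105
  weight(W=1) = 4/105
Total weight = 4/105 + 4/105 = 8/105
P(W=0 | obs) = 4/105 / 8/105 = 1/2
P(W=1 | obs) = 4/105 / 8/105 = 1/2

P(W = 1 | obs) = 1/2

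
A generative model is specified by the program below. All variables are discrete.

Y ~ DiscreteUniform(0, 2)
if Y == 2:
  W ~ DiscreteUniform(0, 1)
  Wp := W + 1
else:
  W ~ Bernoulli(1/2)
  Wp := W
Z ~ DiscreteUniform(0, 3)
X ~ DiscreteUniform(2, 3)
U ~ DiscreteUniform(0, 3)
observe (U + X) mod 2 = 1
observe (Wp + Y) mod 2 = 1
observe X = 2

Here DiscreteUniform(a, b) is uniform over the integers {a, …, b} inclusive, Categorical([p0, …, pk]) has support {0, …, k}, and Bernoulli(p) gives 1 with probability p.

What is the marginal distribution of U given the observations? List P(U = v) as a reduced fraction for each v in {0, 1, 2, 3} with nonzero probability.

Enumerate traces; 24 have nonzero weight after conditioning:
  (Y=0, W=1, Z=0, X=2, U=1) weight 1/192
  (Y=0, W=1, Z=0, X=2, U=3) weight 1/192
  (Y=0, W=1, Z=1, X=2, U=1) weight 1/192
  (Y=0, W=1, Z=1, X=2, U=3) weight 1/192
  (Y=0, W=1, Z=2, X=2, U=1) weight 1/192
  (Y=0, W=1, Z=2, X=2, U=3) weight 1/192
  (Y=0, W=1, Z=3, X=2, U=1) weight 1/192
  (Y=0, W=1, Z=3, X=2, U=3) weight 1/192
  … 16 more
Group by U:
  weight(U=1) = 1/16
  weight(U=3) = 1/16
Total weight = 1/16 + 1/16 = 1/8
P(U=1 | obs) = 1/16 / 1/8 = 1/2
P(U=3 | obs) = 1/16 / 1/8 = 1/2

P(U=1) = 1/2, P(U=3) = 1/2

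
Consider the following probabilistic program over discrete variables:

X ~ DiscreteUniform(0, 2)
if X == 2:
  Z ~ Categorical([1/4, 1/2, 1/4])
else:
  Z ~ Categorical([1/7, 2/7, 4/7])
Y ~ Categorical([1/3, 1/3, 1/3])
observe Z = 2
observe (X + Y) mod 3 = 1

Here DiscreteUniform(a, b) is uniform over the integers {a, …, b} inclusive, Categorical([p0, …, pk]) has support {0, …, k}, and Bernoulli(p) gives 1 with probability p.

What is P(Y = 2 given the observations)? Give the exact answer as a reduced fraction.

P(Y = 2 | obs) = 7/39

Enumerate traces; 3 have nonzero weight after conditioning:
  (X=0, Z=2, Y=1) weight 4/63
  (X=1, Z=2, Y=0) weight 4/63
  (X=2, Z=2, Y=2) weight 1/36
Group by Y:
  weight(Y=0) = 4/63
  weight(Y=1) = 4/63
  weight(Y=2) = 1/36
Total weight = 4/63 + 4/63 + 1/36 = 13/84
P(Y=0 | obs) = 4/63 / 13/84 = 16/39
P(Y=1 | obs) = 4/63 / 13/84 = 16/39
P(Y=2 | obs) = 1/36 / 13/84 = 7/39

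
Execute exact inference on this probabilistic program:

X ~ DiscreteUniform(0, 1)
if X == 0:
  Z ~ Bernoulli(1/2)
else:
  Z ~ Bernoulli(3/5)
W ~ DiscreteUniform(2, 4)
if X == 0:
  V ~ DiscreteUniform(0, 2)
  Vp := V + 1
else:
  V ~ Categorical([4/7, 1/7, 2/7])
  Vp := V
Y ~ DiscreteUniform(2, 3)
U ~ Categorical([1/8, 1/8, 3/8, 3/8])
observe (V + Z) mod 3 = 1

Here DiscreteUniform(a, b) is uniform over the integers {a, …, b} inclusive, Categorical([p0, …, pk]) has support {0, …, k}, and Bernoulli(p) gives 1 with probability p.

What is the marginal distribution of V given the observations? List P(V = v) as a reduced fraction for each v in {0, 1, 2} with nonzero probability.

Enumerate traces; 96 have nonzero weight after conditioning:
  (X=0, Z=0, W=2, V=1, Y=2, U=0) weight 1/576
  (X=0, Z=0, W=2, V=1, Y=2, U=1) weight 1/576
  (X=0, Z=0, W=2, V=1, Y=2, U=2) weight 1/192
  (X=0, Z=0, W=2, V=1, Y=2, U=3) weight 1/192
  (X=0, Z=0, W=2, V=1, Y=3, U=0) weight 1/576
  (X=0, Z=0, W=2, V=1, Y=3, U=1) weight 1/576
  (X=0, Z=0, W=2, V=1, Y=3, U=2) weight 1/192
  (X=0, Z=0, W=2, V=1, Y=3, U=3) weight 1/192
  (X=0, Z=1, W=2, V=0, Y=2, U=0) weight 1/576
  … 87 more
Group by V:
  weight(V=0) = 107/420
  weight(V=1) = 47/420
Total weight = 107/420 + 47/420 = 11/30
P(V=0 | obs) = 107/420 / 11/30 = 107/154
P(V=1 | obs) = 47/420 / 11/30 = 47/154

P(V=0) = 107/154, P(V=1) = 47/154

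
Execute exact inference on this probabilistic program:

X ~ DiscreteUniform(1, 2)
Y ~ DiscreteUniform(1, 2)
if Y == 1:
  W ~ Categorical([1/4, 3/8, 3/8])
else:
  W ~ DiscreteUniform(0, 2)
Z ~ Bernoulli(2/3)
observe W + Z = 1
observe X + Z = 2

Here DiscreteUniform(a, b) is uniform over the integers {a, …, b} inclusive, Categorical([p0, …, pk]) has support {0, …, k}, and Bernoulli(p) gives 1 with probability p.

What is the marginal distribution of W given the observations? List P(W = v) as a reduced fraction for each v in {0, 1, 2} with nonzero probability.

P(W=0) = 28/45, P(W=1) = 17/45

Enumerate traces; 4 have nonzero weight after conditioning:
  (X=1, Y=1, W=0, Z=1) weight 1/24
  (X=1, Y=2, W=0, Z=1) weight 1/18
  (X=2, Y=1, W=1, Z=0) weight 1/32
  (X=2, Y=2, W=1, Z=0) weight 1/36
Group by W:
  weight(W=0) = 7/72
  weight(W=1) = 17/288
Total weight = 7/72 + 17/288 = 5/32
P(W=0 | obs) = 7/72 / 5/32 = 28/45
P(W=1 | obs) = 17/288 / 5/32 = 17/45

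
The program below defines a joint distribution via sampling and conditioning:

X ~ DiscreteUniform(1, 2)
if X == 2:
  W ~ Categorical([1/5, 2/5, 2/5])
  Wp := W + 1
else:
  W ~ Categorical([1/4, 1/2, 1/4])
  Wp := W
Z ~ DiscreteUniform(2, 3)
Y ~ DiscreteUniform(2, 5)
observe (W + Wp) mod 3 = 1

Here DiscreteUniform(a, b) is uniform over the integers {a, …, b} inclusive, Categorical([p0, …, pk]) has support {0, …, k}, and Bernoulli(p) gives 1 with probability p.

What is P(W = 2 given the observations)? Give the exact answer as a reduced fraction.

Enumerate traces; 16 have nonzero weight after conditioning:
  (X=1, W=2, Z=2, Y=2) weight 1/64
  (X=1, W=2, Z=2, Y=3) weight 1/64
  (X=1, W=2, Z=2, Y=4) weight 1/64
  (X=1, W=2, Z=2, Y=5) weight 1/64
  (X=1, W=2, Z=3, Y=2) weight 1/64
  (X=1, W=2, Z=3, Y=3) weight 1/64
  (X=1, W=2, Z=3, Y=4) weight 1/64
  (X=1, W=2, Z=3, Y=5) weight 1/64
  (X=2, W=0, Z=2, Y=2) weight 1/80
  … 7 more
Group by W:
  weight(W=0) = 1/10
  weight(W=2) = 1/8
Total weight = 1/10 + 1/8 = 9/40
P(W=0 | obs) = 1/10 / 9/40 = 4/9
P(W=2 | obs) = 1/8 / 9/40 = 5/9

P(W = 2 | obs) = 5/9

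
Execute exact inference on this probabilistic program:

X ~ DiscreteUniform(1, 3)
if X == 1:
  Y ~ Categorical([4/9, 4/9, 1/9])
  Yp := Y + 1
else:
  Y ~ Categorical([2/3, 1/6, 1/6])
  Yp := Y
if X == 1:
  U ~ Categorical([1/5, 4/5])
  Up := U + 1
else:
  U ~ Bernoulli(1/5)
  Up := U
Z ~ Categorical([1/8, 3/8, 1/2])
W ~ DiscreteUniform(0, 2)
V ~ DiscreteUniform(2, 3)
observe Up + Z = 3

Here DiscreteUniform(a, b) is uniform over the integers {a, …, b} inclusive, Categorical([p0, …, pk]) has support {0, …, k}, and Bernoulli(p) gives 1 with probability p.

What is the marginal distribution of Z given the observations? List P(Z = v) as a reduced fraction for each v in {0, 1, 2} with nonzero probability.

P(Z=1) = 1/2, P(Z=2) = 1/2

Enumerate traces; 72 have nonzero weight after conditioning:
  (X=1, Y=0, U=0, Z=2, W=0, V=2) weight 1/405
  (X=1, Y=0, U=0, Z=2, W=0, V=3) weight 1/405
  (X=1, Y=0, U=0, Z=2, W=1, V=2) weight 1/405
  (X=1, Y=0, U=0, Z=2, W=1, V=3) weight 1/405
  (X=1, Y=0, U=0, Z=2, W=2, V=2) weight 1/405
  (X=1, Y=0, U=0, Z=2, W=2, V=3) weight 1/405
  (X=1, Y=0, U=1, Z=1, W=0, V=2) weight 1/135
  (X=1, Y=0, U=1, Z=1, W=0, V=3) weight 1/135
  … 64 more
Group by Z:
  weight(Z=1) = 1/10
  weight(Z=2) = 1/10
Total weight = 1/10 + 1/10 = 1/5
P(Z=1 | obs) = 1/10 / 1/5 = 1/2
P(Z=2 | obs) = 1/10 / 1/5 = 1/2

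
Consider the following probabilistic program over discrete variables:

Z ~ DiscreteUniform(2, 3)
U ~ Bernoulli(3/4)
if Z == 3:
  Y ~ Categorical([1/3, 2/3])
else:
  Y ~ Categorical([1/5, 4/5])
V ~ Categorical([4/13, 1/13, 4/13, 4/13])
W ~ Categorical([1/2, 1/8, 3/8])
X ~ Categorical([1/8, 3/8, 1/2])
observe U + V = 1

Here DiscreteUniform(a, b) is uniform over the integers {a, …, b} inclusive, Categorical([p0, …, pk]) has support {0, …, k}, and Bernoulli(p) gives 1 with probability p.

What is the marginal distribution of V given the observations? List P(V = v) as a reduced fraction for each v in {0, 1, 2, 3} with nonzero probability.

P(V=0) = 12/13, P(V=1) = 1/13

Enumerate traces; 72 have nonzero weight after conditioning:
  (Z=2, U=0, Y=0, V=1, W=0, X=0) weight 1/8320
  (Z=2, U=0, Y=0, V=1, W=0, X=1) weight 3/8320
  (Z=2, U=0, Y=0, V=1, W=0, X=2) weight 1/2080
  (Z=2, U=0, Y=0, V=1, W=1, X=0) weight 1/33280
  (Z=2, U=0, Y=0, V=1, W=1, X=1) weight 3/33280
  (Z=2, U=0, Y=0, V=1, W=1, X=2) weight 1/8320
  (Z=2, U=0, Y=0, V=1, W=2, X=0) weight 3/33280
  (Z=2, U=0, Y=0, V=1, W=2, X=1) weight 9/33280
  (Z=2, U=1, Y=0, V=0, W=0, X=0) weight 3/2080
  … 63 more
Group by V:
  weight(V=0) = 3/13
  weight(V=1) = 1/52
Total weight = 3/13 + 1/52 = 1/4
P(V=0 | obs) = 3/13 / 1/4 = 12/13
P(V=1 | obs) = 1/52 / 1/4 = 1/13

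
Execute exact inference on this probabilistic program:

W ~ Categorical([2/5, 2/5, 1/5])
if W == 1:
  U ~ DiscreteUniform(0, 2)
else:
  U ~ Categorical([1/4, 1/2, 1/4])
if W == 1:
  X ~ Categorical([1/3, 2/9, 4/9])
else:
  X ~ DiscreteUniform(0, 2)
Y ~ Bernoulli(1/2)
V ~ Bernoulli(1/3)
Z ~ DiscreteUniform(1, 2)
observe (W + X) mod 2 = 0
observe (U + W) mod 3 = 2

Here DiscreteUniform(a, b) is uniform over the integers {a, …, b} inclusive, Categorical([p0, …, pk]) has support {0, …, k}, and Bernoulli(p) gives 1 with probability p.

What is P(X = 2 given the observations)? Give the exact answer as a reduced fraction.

Enumerate traces; 40 have nonzero weight after conditioning:
  (W=0, U=2, X=0, Y=0, V=0, Z=1) weight 1/180
  (W=0, U=2, X=0, Y=0, V=0, Z=2) weight 1/180
  (W=0, U=2, X=0, Y=0, V=1, Z=1) weight 1/360
  (W=0, U=2, X=0, Y=0, V=1, Z=2) weight 1/360
  (W=0, U=2, X=0, Y=1, V=0, Z=1) weight 1/180
  (W=0, U=2, X=0, Y=1, V=0, Z=2) weight 1/180
  (W=0, U=2, X=0, Y=1, V=1, Z=1) weight 1/360
  (W=0, U=2, X=0, Y=1, V=1, Z=2) weight 1/360
  (W=0, U=2, X=2, Y=0, V=0, Z=1) weight 1/180
  (W=1, U=1, X=1, Y=0, V=0, Z=1) weight 2/405
  … 30 more
Group by X:
  weight(X=0) = 1/20
  weight(X=1) = 4/135
  weight(X=2) = 1/20
Total weight = 1/20 + 4/135 + 1/20 = 7/54
P(X=0 | obs) = 1/20 / 7/54 = 27/70
P(X=1 | obs) = 4/135 / 7/54 = 8/35
P(X=2 | obs) = 1/20 / 7/54 = 27/70

P(X = 2 | obs) = 27/70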